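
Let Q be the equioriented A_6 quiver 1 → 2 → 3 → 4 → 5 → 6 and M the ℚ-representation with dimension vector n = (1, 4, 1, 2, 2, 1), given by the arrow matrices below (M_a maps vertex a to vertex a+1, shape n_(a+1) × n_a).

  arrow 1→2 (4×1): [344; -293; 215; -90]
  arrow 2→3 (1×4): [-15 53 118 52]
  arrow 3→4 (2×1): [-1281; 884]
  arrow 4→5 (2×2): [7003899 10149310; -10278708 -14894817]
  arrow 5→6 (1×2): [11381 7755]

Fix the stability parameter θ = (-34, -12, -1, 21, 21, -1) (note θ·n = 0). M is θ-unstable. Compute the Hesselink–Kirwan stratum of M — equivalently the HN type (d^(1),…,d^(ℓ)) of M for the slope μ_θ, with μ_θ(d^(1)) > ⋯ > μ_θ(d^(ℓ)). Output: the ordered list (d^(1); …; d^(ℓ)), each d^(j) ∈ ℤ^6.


Via rank(M_{q-1}∘⋯∘M_p): M ≅ I[1,6], I[2,2]^3, I[4,5].
μ_θ-semistable layers: μ^(1)=21; μ^(2)=41/3; μ^(3)=-1; μ^(4)=-12; μ^(5)=-34

((0, 0, 0, 1, 1, 0); (0, 0, 0, 1, 1, 1); (0, 0, 1, 0, 0, 0); (0, 4, 0, 0, 0, 0); (1, 0, 0, 0, 0, 0))


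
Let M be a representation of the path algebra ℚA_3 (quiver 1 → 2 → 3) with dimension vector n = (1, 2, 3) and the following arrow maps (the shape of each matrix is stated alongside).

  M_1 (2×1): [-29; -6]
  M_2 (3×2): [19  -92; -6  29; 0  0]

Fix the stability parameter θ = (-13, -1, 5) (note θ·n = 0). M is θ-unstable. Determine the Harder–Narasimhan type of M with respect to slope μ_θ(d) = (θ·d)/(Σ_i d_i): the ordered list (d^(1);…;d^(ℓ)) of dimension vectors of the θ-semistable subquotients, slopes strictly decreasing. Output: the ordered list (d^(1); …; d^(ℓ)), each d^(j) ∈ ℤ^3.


Via rank(M_{q-1}∘⋯∘M_p): M ≅ I[1,3], I[2,3], I[3,3].
μ_θ-semistable layers: μ^(1)=5; μ^(2)=-1; μ^(3)=-13

((0, 0, 3); (0, 2, 0); (1, 0, 0))


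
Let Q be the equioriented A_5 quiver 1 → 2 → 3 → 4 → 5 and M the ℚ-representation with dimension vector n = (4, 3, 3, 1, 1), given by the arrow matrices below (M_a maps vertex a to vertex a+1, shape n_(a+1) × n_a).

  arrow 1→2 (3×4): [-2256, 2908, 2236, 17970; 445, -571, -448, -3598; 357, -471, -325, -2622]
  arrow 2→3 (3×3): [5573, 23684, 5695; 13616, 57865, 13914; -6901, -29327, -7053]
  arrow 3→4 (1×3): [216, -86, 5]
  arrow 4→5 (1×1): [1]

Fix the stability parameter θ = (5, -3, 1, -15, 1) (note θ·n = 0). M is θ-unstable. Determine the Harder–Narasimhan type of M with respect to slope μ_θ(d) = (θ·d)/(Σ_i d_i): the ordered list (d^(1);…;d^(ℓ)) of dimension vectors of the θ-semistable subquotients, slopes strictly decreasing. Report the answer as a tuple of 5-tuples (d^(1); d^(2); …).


Barcode: M ≅ I[1,1], I[1,2], I[1,3], I[1,5], I[3,3]. HN layers by μ_θ (3 steps, strictly decreasing):
  μ^(1)=5; μ^(2)=1; μ^(3)=-3

((1, 0, 0, 0, 0); (2, 2, 2, 0, 1); (1, 1, 1, 1, 0))


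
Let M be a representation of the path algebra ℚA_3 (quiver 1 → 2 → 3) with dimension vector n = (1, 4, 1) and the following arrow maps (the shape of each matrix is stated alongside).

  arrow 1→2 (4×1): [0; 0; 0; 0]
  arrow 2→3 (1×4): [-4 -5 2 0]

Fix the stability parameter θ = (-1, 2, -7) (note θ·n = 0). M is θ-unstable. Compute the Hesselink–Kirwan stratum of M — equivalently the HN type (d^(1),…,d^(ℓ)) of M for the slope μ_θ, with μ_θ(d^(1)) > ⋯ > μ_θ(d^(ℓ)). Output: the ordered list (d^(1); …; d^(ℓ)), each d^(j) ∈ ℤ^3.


Barcode: M ≅ I[1,1], I[2,2]^3, I[2,3]. HN layers by μ_θ (3 steps, strictly decreasing):
  μ^(1)=2; μ^(2)=-1; μ^(3)=-5/2

((0, 3, 0); (1, 0, 0); (0, 1, 1))


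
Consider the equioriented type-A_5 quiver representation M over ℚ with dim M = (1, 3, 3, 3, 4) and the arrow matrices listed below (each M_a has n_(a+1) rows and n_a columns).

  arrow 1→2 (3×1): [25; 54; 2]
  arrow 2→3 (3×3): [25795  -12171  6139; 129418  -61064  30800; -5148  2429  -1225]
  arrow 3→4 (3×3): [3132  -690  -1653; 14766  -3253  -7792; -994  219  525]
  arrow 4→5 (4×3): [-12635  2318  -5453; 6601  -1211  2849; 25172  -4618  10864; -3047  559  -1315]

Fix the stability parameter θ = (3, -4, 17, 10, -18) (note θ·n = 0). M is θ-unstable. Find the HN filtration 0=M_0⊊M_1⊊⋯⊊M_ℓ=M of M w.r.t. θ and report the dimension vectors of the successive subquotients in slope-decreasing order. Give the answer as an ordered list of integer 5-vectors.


Barcode: M ≅ I[1,3], I[2,2], I[2,4], I[3,5], I[4,5], I[5,5]^2. HN layers by μ_θ (6 steps, strictly decreasing):
  μ^(1)=17; μ^(2)=27/2; μ^(3)=3; μ^(4)=-1/2; μ^(5)=-4; μ^(6)=-18

((0, 0, 1, 0, 0); (0, 0, 1, 1, 0); (0, 0, 1, 1, 1); (1, 1, 0, 0, 0); (0, 2, 0, 1, 1); (0, 0, 0, 0, 2))


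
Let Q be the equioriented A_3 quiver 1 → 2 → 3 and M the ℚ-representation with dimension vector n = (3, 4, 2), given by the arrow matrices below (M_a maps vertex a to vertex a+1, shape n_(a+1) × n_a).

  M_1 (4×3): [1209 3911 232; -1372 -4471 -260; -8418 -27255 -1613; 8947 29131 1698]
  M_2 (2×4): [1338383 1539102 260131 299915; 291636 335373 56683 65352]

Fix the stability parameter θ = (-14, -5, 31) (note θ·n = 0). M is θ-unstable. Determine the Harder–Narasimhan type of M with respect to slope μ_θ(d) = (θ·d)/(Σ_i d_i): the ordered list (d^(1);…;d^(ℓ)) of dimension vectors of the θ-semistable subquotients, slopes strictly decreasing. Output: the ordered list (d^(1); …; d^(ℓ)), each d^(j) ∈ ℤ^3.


Barcode: M ≅ I[1,2], I[1,3]^2, I[2,2]. HN layers by μ_θ (3 steps, strictly decreasing):
  μ^(1)=31; μ^(2)=-5; μ^(3)=-14

((0, 0, 2); (0, 4, 0); (3, 0, 0))


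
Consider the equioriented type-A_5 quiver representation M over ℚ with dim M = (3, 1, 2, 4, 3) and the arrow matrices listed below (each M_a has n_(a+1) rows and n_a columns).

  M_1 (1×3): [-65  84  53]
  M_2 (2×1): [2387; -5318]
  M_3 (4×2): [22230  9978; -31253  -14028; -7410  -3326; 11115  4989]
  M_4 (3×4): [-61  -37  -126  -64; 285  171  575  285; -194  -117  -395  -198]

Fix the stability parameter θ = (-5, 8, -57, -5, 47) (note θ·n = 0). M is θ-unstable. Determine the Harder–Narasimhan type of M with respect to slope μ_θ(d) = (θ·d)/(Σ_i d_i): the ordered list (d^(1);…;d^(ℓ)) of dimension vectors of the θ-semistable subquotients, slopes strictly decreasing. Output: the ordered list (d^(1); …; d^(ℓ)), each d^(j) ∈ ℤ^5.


Barcode: M ≅ I[1,1]^2, I[1,5], I[3,5], I[4,4], I[4,5]. HN layers by μ_θ (4 steps, strictly decreasing):
  μ^(1)=47; μ^(2)=-5; μ^(3)=-18; μ^(4)=-57

((0, 0, 0, 0, 3); (2, 0, 0, 4, 0); (1, 1, 1, 0, 0); (0, 0, 1, 0, 0))


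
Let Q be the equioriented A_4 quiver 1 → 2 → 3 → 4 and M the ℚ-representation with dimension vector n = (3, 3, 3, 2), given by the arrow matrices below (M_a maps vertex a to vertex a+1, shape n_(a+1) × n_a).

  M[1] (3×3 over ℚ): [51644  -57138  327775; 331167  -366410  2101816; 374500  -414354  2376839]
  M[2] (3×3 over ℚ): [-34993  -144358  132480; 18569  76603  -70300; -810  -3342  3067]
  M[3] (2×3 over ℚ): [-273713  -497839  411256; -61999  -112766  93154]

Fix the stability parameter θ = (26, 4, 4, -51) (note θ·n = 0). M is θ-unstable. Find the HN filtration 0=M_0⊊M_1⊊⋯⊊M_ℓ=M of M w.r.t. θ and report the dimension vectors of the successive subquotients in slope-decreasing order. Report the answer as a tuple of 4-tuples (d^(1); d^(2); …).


Interval decomposition of M: I[1,1], I[1,4]^2, I[2,3].
HN type (ℓ=3): μ^(1)=26; μ^(2)=4; μ^(3)=-17/4

((1, 0, 0, 0); (0, 1, 1, 0); (2, 2, 2, 2))


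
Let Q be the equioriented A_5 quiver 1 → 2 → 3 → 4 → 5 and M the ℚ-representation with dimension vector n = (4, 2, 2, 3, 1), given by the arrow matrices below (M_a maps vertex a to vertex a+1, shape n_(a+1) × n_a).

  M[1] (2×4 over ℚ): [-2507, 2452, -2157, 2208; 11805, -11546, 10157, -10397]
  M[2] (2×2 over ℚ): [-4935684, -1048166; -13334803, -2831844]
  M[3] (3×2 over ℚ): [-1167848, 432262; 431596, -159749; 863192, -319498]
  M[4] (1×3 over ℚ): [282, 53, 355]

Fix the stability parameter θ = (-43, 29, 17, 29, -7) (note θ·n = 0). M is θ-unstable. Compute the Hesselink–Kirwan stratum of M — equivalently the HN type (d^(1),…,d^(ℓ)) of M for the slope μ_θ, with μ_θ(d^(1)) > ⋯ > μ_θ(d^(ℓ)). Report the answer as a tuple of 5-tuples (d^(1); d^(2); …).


Interval decomposition of M: I[1,1]^2, I[1,3], I[1,5], I[4,4]^2.
HN type (ℓ=4): μ^(1)=29; μ^(2)=23; μ^(3)=17; μ^(4)=-43

((0, 0, 0, 2, 0); (0, 1, 1, 0, 0); (0, 1, 1, 1, 1); (4, 0, 0, 0, 0))


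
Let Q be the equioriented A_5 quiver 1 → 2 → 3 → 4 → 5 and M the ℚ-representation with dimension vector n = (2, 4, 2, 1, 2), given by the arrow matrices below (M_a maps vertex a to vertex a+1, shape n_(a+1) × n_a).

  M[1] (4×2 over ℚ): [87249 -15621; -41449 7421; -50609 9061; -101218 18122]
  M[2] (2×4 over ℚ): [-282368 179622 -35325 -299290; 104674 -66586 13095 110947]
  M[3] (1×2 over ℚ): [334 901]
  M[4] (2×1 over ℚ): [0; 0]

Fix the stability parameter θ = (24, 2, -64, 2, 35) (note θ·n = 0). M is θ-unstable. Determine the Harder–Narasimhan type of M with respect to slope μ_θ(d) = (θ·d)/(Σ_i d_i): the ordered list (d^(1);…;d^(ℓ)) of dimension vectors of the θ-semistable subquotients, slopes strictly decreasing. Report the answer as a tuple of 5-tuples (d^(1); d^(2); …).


Via rank(M_{q-1}∘⋯∘M_p): M ≅ I[1,1], I[1,4], I[2,2]^2, I[2,3], I[5,5]^2.
μ_θ-semistable layers: μ^(1)=35; μ^(2)=24; μ^(3)=2; μ^(4)=-38/3; μ^(5)=-31

((0, 0, 0, 0, 2); (1, 0, 0, 0, 0); (0, 2, 0, 1, 0); (1, 1, 1, 0, 0); (0, 1, 1, 0, 0))


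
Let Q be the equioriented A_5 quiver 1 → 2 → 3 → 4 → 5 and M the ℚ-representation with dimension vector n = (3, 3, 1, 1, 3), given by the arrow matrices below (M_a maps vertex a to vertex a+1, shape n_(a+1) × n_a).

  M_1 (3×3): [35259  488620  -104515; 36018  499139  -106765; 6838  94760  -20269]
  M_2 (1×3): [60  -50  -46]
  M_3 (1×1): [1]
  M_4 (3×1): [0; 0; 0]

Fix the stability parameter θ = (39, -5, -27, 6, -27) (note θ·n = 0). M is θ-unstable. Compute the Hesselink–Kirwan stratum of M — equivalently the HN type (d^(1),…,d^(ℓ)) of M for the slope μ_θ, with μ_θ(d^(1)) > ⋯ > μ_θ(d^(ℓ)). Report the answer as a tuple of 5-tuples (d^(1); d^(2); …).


Via rank(M_{q-1}∘⋯∘M_p): M ≅ I[1,2]^2, I[1,4], I[5,5]^3.
μ_θ-semistable layers: μ^(1)=17; μ^(2)=6; μ^(3)=7/3; μ^(4)=-27

((2, 2, 0, 0, 0); (0, 0, 0, 1, 0); (1, 1, 1, 0, 0); (0, 0, 0, 0, 3))


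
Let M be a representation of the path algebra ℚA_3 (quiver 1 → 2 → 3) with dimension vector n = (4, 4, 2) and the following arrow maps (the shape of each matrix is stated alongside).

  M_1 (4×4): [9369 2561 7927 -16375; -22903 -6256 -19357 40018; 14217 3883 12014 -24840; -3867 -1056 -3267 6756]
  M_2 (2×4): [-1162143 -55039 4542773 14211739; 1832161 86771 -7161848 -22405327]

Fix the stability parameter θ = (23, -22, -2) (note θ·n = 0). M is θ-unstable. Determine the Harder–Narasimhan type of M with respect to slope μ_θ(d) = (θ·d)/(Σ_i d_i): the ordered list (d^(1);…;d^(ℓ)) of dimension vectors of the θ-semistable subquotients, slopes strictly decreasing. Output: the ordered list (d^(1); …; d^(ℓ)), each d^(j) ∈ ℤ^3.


Barcode: M ≅ I[1,1], I[1,2], I[1,3]^2, I[2,2]. HN layers by μ_θ (4 steps, strictly decreasing):
  μ^(1)=23; μ^(2)=1/2; μ^(3)=-1/3; μ^(4)=-22

((1, 0, 0); (1, 1, 0); (2, 2, 2); (0, 1, 0))


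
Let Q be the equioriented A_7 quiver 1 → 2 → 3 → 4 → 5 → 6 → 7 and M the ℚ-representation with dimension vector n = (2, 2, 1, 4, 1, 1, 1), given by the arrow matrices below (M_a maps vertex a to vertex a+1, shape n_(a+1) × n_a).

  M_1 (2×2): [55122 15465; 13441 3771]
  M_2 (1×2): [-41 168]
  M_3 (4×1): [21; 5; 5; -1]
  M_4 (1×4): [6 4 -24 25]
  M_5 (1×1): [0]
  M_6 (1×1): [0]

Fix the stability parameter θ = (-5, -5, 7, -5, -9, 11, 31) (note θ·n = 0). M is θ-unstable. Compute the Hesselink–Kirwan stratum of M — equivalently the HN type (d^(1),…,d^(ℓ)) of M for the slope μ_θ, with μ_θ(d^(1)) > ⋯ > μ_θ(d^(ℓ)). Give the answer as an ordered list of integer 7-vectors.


Barcode: M ≅ I[1,2], I[1,5], I[4,4]^3, I[6,6], I[7,7]. HN layers by μ_θ (4 steps, strictly decreasing):
  μ^(1)=31; μ^(2)=11; μ^(3)=-7/3; μ^(4)=-5

((0, 0, 0, 0, 0, 0, 1); (0, 0, 0, 0, 0, 1, 0); (0, 0, 1, 1, 1, 0, 0); (2, 2, 0, 3, 0, 0, 0))


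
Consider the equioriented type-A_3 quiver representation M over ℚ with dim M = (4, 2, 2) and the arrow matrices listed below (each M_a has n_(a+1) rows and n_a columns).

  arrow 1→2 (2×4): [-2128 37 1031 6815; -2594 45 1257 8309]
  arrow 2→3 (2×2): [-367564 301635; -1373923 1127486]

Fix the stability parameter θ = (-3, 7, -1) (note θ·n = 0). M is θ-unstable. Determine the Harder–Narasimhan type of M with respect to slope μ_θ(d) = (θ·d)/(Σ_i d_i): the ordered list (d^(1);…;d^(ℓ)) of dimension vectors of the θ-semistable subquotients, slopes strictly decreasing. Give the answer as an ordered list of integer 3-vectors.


Barcode: M ≅ I[1,1]^2, I[1,3]^2. HN layers by μ_θ (2 steps, strictly decreasing):
  μ^(1)=3; μ^(2)=-3

((0, 2, 2); (4, 0, 0))


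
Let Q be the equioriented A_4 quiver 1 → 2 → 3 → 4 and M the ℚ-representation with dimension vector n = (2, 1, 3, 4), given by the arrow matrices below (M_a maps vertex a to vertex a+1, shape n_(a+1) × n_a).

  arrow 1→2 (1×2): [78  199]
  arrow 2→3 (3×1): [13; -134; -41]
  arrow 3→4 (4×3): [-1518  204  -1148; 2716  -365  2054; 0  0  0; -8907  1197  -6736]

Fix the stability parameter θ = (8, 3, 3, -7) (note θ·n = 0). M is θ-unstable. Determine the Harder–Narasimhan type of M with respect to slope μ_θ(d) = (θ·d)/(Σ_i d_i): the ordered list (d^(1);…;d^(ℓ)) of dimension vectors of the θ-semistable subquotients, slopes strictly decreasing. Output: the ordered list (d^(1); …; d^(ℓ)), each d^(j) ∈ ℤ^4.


Via rank(M_{q-1}∘⋯∘M_p): M ≅ I[1,1], I[1,4], I[3,3], I[3,4], I[4,4]^2.
μ_θ-semistable layers: μ^(1)=8; μ^(2)=3; μ^(3)=7/4; μ^(4)=-2; μ^(5)=-7

((1, 0, 0, 0); (0, 0, 1, 0); (1, 1, 1, 1); (0, 0, 1, 1); (0, 0, 0, 2))


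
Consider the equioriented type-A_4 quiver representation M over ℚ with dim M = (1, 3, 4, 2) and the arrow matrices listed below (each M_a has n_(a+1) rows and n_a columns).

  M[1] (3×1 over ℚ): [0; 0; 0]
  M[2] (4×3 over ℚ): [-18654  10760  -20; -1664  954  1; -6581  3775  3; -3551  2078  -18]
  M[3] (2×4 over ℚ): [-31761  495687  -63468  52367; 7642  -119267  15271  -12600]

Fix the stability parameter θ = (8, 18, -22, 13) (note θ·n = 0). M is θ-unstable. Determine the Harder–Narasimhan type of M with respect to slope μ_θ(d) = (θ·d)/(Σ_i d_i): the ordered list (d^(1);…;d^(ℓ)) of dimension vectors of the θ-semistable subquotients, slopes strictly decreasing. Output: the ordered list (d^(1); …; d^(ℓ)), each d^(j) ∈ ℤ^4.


Barcode: M ≅ I[1,1], I[2,3], I[2,4]^2, I[3,3]. HN layers by μ_θ (4 steps, strictly decreasing):
  μ^(1)=13; μ^(2)=8; μ^(3)=-2; μ^(4)=-22

((0, 0, 0, 2); (1, 0, 0, 0); (0, 3, 3, 0); (0, 0, 1, 0))


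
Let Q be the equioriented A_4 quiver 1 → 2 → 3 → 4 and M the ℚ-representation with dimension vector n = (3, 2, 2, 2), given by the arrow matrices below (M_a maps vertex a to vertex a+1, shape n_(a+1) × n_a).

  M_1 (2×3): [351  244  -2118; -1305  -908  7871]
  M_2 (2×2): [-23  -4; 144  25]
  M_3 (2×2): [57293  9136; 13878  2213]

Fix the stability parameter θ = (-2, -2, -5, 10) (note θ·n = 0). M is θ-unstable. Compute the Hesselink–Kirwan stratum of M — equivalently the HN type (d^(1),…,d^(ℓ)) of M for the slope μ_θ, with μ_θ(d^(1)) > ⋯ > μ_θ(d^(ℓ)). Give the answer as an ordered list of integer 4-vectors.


Barcode: M ≅ I[1,1], I[1,4]^2. HN layers by μ_θ (3 steps, strictly decreasing):
  μ^(1)=10; μ^(2)=-2; μ^(3)=-3

((0, 0, 0, 2); (1, 0, 0, 0); (2, 2, 2, 0))


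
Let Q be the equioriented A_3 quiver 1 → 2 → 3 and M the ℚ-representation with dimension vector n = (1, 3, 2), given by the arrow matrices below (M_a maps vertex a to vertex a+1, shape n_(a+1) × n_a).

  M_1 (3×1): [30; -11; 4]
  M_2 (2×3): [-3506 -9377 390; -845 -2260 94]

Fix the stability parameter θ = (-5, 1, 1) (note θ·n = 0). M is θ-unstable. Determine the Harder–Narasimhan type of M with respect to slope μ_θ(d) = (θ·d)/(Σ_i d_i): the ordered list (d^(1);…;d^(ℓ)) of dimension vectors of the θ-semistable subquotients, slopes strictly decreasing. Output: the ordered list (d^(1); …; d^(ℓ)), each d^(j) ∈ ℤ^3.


Via rank(M_{q-1}∘⋯∘M_p): M ≅ I[1,3], I[2,2], I[2,3].
μ_θ-semistable layers: μ^(1)=1; μ^(2)=-5

((0, 3, 2); (1, 0, 0))


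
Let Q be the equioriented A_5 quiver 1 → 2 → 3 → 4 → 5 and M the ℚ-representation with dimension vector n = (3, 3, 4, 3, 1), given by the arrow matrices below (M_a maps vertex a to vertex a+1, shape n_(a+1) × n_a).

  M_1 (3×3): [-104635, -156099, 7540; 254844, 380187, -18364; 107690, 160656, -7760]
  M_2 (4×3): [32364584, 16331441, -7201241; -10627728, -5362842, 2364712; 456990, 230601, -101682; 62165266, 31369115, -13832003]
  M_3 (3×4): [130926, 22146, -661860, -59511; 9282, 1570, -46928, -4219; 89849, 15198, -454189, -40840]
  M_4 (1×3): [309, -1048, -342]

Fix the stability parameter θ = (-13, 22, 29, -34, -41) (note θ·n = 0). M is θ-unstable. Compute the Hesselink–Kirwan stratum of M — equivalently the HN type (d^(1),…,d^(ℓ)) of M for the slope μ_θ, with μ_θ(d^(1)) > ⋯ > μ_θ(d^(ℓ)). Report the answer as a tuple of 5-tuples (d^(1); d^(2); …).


Barcode: M ≅ I[1,1], I[1,4], I[1,5], I[2,3], I[3,3], I[4,4]. HN layers by μ_θ (6 steps, strictly decreasing):
  μ^(1)=29; μ^(2)=22; μ^(3)=17/3; μ^(4)=-6; μ^(5)=-13; μ^(6)=-34

((0, 0, 2, 0, 0); (0, 1, 0, 0, 0); (0, 1, 1, 1, 0); (0, 1, 1, 1, 1); (3, 0, 0, 0, 0); (0, 0, 0, 1, 0))


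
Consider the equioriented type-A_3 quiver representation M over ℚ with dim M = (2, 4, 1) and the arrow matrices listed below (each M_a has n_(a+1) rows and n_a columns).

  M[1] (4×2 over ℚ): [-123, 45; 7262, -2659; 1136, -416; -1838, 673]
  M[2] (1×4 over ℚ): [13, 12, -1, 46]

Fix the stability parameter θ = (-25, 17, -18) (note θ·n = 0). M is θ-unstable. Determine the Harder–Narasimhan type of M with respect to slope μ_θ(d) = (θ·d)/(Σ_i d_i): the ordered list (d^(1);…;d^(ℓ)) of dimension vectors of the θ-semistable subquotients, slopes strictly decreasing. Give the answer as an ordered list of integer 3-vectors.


Barcode: M ≅ I[1,2], I[1,3], I[2,2]^2. HN layers by μ_θ (3 steps, strictly decreasing):
  μ^(1)=17; μ^(2)=-1/2; μ^(3)=-25

((0, 3, 0); (0, 1, 1); (2, 0, 0))


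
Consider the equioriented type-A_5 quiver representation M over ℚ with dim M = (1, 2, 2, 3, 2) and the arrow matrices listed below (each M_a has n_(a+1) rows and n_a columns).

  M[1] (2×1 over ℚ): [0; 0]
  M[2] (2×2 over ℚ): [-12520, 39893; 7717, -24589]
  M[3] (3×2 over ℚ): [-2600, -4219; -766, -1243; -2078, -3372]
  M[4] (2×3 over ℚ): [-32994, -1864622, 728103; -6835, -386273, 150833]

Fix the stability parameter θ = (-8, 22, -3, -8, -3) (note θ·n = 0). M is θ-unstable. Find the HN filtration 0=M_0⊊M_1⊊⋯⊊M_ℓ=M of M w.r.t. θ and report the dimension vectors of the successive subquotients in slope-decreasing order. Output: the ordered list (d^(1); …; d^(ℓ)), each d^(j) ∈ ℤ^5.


Barcode: M ≅ I[1,1], I[2,4], I[2,5], I[4,5]. HN layers by μ_θ (4 steps, strictly decreasing):
  μ^(1)=11/3; μ^(2)=2; μ^(3)=-3; μ^(4)=-8

((0, 1, 1, 1, 0); (0, 1, 1, 1, 1); (0, 0, 0, 0, 1); (1, 0, 0, 1, 0))


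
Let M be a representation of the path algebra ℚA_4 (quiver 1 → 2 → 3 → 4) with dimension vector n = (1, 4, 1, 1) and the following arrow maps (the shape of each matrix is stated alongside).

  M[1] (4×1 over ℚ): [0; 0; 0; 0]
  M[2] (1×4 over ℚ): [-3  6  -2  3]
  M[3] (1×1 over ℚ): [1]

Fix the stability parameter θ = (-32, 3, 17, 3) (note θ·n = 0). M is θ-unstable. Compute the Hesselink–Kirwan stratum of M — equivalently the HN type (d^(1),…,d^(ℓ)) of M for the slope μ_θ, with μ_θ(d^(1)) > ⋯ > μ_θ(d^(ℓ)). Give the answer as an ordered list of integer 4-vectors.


Interval decomposition of M: I[1,1], I[2,2]^3, I[2,4].
HN type (ℓ=3): μ^(1)=10; μ^(2)=3; μ^(3)=-32

((0, 0, 1, 1); (0, 4, 0, 0); (1, 0, 0, 0))


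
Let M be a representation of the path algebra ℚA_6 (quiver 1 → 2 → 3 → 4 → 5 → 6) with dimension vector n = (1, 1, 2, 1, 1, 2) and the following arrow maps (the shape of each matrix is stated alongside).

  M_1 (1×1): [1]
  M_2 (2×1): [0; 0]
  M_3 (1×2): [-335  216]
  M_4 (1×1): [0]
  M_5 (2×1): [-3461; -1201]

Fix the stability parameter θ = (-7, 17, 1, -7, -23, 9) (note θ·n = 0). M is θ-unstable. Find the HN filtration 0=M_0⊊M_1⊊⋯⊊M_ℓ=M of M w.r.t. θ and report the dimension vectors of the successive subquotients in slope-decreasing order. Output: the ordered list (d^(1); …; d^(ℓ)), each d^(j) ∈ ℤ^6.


Interval decomposition of M: I[1,2], I[3,3], I[3,4], I[5,6], I[6,6].
HN type (ℓ=6): μ^(1)=17; μ^(2)=9; μ^(3)=1; μ^(4)=-3; μ^(5)=-7; μ^(6)=-23

((0, 1, 0, 0, 0, 0); (0, 0, 0, 0, 0, 2); (0, 0, 1, 0, 0, 0); (0, 0, 1, 1, 0, 0); (1, 0, 0, 0, 0, 0); (0, 0, 0, 0, 1, 0))


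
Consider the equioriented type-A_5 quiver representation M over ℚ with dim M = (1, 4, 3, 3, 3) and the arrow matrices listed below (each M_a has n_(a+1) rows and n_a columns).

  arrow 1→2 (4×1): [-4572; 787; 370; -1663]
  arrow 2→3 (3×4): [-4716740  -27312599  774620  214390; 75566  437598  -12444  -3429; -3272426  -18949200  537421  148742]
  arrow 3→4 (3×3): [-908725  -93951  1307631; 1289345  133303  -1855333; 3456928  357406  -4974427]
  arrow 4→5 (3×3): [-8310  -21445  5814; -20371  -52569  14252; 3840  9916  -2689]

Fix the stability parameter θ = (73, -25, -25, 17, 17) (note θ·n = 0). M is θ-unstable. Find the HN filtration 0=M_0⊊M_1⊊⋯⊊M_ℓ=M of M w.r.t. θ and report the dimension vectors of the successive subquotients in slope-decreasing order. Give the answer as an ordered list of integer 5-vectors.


Interval decomposition of M: I[1,5], I[2,2], I[2,3], I[2,5], I[4,5].
HN type (ℓ=3): μ^(1)=17; μ^(2)=23/3; μ^(3)=-25

((0, 0, 0, 3, 3); (1, 1, 1, 0, 0); (0, 3, 2, 0, 0))


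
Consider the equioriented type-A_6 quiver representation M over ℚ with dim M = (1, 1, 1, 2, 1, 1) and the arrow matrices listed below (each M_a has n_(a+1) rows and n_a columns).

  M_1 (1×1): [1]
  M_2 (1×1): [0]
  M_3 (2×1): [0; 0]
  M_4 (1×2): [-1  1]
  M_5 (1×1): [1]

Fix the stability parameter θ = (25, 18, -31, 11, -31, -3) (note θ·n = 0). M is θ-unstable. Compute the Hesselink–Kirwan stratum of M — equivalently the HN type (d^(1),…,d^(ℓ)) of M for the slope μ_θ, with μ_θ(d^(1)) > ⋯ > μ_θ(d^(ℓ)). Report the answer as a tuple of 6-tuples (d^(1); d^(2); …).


Barcode: M ≅ I[1,2], I[3,3], I[4,4], I[4,6]. HN layers by μ_θ (5 steps, strictly decreasing):
  μ^(1)=43/2; μ^(2)=11; μ^(3)=-3; μ^(4)=-10; μ^(5)=-31

((1, 1, 0, 0, 0, 0); (0, 0, 0, 1, 0, 0); (0, 0, 0, 0, 0, 1); (0, 0, 0, 1, 1, 0); (0, 0, 1, 0, 0, 0))


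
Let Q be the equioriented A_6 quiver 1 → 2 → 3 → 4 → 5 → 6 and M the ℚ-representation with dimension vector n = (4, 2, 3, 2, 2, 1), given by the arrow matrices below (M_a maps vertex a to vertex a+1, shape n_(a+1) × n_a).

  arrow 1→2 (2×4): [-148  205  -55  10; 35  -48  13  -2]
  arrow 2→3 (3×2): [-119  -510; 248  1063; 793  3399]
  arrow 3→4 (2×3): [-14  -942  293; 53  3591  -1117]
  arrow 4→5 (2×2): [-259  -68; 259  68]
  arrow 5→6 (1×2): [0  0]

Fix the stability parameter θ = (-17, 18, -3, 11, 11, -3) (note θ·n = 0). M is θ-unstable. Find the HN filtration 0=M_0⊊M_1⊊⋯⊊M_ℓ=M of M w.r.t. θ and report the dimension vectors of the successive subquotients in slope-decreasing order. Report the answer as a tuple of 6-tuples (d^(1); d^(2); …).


Interval decomposition of M: I[1,1]^2, I[1,3], I[1,5], I[3,4], I[5,5], I[6,6].
HN type (ℓ=4): μ^(1)=11; μ^(2)=15/2; μ^(3)=-3; μ^(4)=-17

((0, 0, 0, 2, 2, 0); (0, 2, 2, 0, 0, 0); (0, 0, 1, 0, 0, 1); (4, 0, 0, 0, 0, 0))


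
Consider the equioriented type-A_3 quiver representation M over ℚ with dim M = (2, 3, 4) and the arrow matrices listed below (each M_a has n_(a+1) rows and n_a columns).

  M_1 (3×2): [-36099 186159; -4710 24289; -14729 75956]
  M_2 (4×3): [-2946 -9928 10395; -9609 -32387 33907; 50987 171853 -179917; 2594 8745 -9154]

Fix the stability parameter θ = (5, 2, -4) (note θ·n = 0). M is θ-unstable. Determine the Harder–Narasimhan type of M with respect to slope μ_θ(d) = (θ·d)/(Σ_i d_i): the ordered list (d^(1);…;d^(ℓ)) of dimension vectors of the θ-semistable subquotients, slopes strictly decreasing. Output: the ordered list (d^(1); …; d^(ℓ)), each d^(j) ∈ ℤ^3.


Interval decomposition of M: I[1,3]^2, I[2,3], I[3,3].
HN type (ℓ=3): μ^(1)=1; μ^(2)=-1; μ^(3)=-4

((2, 2, 2); (0, 1, 1); (0, 0, 1))


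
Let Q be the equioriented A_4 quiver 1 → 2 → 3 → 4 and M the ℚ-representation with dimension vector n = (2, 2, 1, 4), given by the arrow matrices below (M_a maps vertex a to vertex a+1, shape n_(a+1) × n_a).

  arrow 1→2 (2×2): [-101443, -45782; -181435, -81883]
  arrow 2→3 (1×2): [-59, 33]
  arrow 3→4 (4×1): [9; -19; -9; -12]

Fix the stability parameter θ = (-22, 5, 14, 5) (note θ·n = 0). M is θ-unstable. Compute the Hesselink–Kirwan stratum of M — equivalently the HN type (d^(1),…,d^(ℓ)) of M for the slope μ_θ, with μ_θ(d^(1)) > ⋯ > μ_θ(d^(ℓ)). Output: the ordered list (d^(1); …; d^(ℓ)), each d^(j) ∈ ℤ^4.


Barcode: M ≅ I[1,2], I[1,4], I[4,4]^3. HN layers by μ_θ (3 steps, strictly decreasing):
  μ^(1)=19/2; μ^(2)=5; μ^(3)=-22

((0, 0, 1, 1); (0, 2, 0, 3); (2, 0, 0, 0))


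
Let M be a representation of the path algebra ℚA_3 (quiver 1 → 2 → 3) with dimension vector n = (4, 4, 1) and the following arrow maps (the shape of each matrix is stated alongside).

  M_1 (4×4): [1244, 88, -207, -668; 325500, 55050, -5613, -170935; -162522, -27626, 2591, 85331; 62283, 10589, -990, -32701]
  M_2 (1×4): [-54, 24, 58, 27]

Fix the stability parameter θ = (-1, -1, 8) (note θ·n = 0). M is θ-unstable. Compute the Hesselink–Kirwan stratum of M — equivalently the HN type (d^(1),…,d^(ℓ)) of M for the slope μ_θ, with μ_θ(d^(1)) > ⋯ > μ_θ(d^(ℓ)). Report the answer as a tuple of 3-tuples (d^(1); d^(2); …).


Interval decomposition of M: I[1,2]^3, I[1,3].
HN type (ℓ=2): μ^(1)=8; μ^(2)=-1

((0, 0, 1); (4, 4, 0))


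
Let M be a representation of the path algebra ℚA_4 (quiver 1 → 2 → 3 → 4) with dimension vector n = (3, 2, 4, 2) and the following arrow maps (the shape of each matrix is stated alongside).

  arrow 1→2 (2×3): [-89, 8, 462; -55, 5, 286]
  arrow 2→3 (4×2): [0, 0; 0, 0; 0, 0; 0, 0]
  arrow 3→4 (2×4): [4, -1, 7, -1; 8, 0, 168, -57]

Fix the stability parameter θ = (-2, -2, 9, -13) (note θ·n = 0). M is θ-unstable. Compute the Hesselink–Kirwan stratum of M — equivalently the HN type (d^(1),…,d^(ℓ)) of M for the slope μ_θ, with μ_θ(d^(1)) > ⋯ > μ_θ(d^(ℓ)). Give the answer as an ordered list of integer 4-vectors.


Via rank(M_{q-1}∘⋯∘M_p): M ≅ I[1,1], I[1,2]^2, I[3,3]^2, I[3,4]^2.
μ_θ-semistable layers: μ^(1)=9; μ^(2)=-2

((0, 0, 2, 0); (3, 2, 2, 2))


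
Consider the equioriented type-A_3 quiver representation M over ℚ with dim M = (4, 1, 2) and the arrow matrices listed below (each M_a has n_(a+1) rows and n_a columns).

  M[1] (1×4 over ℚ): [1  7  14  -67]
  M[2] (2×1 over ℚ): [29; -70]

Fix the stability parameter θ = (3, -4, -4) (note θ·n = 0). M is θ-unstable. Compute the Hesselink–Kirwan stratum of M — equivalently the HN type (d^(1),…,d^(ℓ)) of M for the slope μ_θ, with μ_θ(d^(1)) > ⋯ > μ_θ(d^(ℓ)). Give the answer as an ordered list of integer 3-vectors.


Interval decomposition of M: I[1,1]^3, I[1,3], I[3,3].
HN type (ℓ=3): μ^(1)=3; μ^(2)=-5/3; μ^(3)=-4

((3, 0, 0); (1, 1, 1); (0, 0, 1))


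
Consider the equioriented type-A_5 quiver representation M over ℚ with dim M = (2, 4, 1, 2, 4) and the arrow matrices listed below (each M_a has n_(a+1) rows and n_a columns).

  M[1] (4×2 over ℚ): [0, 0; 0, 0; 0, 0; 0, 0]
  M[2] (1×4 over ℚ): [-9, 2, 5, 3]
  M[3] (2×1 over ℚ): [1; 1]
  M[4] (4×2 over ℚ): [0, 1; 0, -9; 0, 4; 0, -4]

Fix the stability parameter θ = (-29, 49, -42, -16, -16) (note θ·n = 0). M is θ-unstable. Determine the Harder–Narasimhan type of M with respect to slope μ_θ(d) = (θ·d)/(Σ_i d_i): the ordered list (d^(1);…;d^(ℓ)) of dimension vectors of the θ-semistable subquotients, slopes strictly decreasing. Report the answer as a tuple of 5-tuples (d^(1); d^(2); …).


Barcode: M ≅ I[1,1]^2, I[2,2]^3, I[2,5], I[4,4], I[5,5]^3. HN layers by μ_θ (4 steps, strictly decreasing):
  μ^(1)=49; μ^(2)=-25/4; μ^(3)=-16; μ^(4)=-29

((0, 3, 0, 0, 0); (0, 1, 1, 1, 1); (0, 0, 0, 1, 3); (2, 0, 0, 0, 0))


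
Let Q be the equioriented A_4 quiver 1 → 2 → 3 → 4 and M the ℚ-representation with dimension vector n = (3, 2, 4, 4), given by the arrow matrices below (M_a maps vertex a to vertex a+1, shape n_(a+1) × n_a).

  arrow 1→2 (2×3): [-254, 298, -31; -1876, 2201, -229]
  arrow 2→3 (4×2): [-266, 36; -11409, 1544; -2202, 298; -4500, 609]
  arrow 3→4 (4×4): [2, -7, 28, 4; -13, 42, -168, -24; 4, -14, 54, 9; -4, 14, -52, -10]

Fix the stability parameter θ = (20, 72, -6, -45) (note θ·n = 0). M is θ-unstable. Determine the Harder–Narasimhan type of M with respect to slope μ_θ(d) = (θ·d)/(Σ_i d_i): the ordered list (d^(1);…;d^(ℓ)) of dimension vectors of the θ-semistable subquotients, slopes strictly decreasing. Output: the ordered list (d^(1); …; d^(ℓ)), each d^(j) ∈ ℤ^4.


Interval decomposition of M: I[1,1], I[1,4]^2, I[3,3], I[3,4], I[4,4].
HN type (ℓ=5): μ^(1)=20; μ^(2)=41/4; μ^(3)=-6; μ^(4)=-51/2; μ^(5)=-45

((1, 0, 0, 0); (2, 2, 2, 2); (0, 0, 1, 0); (0, 0, 1, 1); (0, 0, 0, 1))


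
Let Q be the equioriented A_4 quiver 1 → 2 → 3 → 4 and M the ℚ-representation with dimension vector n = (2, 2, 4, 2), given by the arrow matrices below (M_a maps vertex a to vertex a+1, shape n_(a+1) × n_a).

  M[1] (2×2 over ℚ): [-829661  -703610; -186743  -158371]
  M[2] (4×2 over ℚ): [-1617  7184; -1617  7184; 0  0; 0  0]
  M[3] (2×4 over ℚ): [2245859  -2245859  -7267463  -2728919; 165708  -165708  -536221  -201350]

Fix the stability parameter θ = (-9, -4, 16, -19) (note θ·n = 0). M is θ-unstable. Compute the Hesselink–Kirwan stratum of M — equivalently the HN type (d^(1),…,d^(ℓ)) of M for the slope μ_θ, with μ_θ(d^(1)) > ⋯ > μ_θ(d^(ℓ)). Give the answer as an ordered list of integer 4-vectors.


Barcode: M ≅ I[1,2], I[1,3], I[3,3], I[3,4]^2. HN layers by μ_θ (4 steps, strictly decreasing):
  μ^(1)=16; μ^(2)=-3/2; μ^(3)=-4; μ^(4)=-9

((0, 0, 2, 0); (0, 0, 2, 2); (0, 2, 0, 0); (2, 0, 0, 0))


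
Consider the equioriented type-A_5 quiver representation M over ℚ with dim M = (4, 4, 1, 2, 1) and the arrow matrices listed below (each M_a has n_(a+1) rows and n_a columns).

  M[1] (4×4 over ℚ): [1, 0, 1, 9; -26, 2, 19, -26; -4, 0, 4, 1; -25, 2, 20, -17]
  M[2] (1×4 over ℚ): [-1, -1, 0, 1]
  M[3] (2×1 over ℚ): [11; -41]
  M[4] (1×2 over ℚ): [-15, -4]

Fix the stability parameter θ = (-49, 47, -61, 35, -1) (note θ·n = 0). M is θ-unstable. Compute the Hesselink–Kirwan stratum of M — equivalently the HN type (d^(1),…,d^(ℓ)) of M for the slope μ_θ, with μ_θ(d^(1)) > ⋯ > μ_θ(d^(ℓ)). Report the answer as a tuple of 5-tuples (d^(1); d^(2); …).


Barcode: M ≅ I[1,1], I[1,2]^3, I[2,5], I[4,4]. HN layers by μ_θ (5 steps, strictly decreasing):
  μ^(1)=47; μ^(2)=35; μ^(3)=17; μ^(4)=-7; μ^(5)=-49

((0, 3, 0, 0, 0); (0, 0, 0, 1, 0); (0, 0, 0, 1, 1); (0, 1, 1, 0, 0); (4, 0, 0, 0, 0))


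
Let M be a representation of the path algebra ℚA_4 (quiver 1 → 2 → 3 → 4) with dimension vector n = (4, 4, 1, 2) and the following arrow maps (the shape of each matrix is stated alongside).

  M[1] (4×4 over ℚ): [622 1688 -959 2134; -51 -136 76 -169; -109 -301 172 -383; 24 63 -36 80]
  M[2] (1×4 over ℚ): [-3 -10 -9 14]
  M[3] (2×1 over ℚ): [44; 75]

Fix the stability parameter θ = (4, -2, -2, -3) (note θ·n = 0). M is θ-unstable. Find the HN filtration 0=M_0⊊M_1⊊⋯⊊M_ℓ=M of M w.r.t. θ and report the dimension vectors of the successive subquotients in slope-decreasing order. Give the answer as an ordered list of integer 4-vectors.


Via rank(M_{q-1}∘⋯∘M_p): M ≅ I[1,1], I[1,2]^2, I[1,4], I[2,2], I[4,4].
μ_θ-semistable layers: μ^(1)=4; μ^(2)=1; μ^(3)=-3/4; μ^(4)=-2; μ^(5)=-3

((1, 0, 0, 0); (2, 2, 0, 0); (1, 1, 1, 1); (0, 1, 0, 0); (0, 0, 0, 1))


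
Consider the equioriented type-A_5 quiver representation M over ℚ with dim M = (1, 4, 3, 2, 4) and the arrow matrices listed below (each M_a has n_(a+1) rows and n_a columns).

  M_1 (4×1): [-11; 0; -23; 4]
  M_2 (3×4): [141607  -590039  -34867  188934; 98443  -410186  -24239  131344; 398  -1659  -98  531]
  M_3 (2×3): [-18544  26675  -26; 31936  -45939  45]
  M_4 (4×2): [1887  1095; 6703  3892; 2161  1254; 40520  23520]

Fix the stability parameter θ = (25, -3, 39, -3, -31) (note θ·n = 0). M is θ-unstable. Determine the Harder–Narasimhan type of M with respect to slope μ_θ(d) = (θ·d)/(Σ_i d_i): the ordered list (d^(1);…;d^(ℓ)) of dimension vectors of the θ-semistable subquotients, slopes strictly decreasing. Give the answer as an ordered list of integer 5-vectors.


Via rank(M_{q-1}∘⋯∘M_p): M ≅ I[1,2], I[2,3], I[2,5]^2, I[5,5]^2.
μ_θ-semistable layers: μ^(1)=39; μ^(2)=11; μ^(3)=5/3; μ^(4)=-3; μ^(5)=-31

((0, 0, 1, 0, 0); (1, 1, 0, 0, 0); (0, 0, 2, 2, 2); (0, 3, 0, 0, 0); (0, 0, 0, 0, 2))


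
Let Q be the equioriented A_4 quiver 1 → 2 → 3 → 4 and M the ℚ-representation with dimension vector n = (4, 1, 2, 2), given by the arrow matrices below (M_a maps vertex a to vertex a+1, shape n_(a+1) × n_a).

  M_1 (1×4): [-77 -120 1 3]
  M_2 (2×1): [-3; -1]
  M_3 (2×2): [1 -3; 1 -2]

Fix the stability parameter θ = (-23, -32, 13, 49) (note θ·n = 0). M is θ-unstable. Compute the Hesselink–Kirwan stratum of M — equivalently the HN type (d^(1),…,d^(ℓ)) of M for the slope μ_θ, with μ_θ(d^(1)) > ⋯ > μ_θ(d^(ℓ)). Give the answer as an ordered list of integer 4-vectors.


Barcode: M ≅ I[1,1]^3, I[1,4], I[3,4]. HN layers by μ_θ (4 steps, strictly decreasing):
  μ^(1)=49; μ^(2)=13; μ^(3)=-23; μ^(4)=-55/2

((0, 0, 0, 2); (0, 0, 2, 0); (3, 0, 0, 0); (1, 1, 0, 0))


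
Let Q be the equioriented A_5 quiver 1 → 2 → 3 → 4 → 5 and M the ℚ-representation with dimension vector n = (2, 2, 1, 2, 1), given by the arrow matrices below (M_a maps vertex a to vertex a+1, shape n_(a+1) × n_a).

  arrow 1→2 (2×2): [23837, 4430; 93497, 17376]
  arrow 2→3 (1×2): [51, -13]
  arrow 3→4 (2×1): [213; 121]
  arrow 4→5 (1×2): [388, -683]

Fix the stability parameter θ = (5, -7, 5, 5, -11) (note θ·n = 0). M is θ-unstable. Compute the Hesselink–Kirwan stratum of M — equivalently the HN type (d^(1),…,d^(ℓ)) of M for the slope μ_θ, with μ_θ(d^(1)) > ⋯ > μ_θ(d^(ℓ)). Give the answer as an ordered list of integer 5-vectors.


Barcode: M ≅ I[1,2], I[1,5], I[4,4]. HN layers by μ_θ (3 steps, strictly decreasing):
  μ^(1)=5; μ^(2)=-1/3; μ^(3)=-1

((0, 0, 0, 1, 0); (0, 0, 1, 1, 1); (2, 2, 0, 0, 0))


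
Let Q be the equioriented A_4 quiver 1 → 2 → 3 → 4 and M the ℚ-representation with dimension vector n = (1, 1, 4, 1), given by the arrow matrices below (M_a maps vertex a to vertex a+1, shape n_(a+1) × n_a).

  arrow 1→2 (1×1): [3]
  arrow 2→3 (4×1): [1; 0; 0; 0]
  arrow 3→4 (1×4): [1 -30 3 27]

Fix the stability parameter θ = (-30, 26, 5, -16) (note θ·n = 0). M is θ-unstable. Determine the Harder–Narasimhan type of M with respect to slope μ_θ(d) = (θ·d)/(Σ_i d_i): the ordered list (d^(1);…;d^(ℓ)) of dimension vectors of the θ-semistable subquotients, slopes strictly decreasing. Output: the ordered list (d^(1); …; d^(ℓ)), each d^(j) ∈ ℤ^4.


Barcode: M ≅ I[1,4], I[3,3]^3. HN layers by μ_θ (2 steps, strictly decreasing):
  μ^(1)=5; μ^(2)=-30

((0, 1, 4, 1); (1, 0, 0, 0))


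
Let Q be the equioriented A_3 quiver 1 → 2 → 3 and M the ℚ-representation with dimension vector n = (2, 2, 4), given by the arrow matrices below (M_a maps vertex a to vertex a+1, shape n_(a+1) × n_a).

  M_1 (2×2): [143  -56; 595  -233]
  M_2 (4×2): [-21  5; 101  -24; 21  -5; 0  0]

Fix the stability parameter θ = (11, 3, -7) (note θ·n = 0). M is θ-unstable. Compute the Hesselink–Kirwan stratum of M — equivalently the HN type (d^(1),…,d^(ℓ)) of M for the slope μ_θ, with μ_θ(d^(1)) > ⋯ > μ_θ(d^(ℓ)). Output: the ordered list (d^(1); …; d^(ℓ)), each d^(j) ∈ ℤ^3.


Interval decomposition of M: I[1,3]^2, I[3,3]^2.
HN type (ℓ=2): μ^(1)=7/3; μ^(2)=-7

((2, 2, 2); (0, 0, 2))


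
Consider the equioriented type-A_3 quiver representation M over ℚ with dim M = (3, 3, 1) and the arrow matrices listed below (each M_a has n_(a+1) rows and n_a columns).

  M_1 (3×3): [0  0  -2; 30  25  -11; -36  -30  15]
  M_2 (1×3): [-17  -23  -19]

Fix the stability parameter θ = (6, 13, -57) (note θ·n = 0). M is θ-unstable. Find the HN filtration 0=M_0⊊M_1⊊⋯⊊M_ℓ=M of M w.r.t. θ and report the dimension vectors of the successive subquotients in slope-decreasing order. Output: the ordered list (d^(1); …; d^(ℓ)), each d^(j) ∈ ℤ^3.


Via rank(M_{q-1}∘⋯∘M_p): M ≅ I[1,1], I[1,2], I[1,3], I[2,2].
μ_θ-semistable layers: μ^(1)=13; μ^(2)=6; μ^(3)=-38/3

((0, 2, 0); (2, 0, 0); (1, 1, 1))


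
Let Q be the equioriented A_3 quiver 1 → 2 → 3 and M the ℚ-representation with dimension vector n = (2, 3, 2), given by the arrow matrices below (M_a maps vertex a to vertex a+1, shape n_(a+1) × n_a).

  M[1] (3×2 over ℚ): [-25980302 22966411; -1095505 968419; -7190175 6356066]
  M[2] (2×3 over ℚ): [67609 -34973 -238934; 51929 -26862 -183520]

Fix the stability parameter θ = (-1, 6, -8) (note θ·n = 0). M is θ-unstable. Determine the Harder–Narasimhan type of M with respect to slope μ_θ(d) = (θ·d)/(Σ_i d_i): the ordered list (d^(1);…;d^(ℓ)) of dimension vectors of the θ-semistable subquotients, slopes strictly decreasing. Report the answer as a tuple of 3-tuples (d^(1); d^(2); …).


Barcode: M ≅ I[1,3]^2, I[2,2]. HN layers by μ_θ (2 steps, strictly decreasing):
  μ^(1)=6; μ^(2)=-1

((0, 1, 0); (2, 2, 2))


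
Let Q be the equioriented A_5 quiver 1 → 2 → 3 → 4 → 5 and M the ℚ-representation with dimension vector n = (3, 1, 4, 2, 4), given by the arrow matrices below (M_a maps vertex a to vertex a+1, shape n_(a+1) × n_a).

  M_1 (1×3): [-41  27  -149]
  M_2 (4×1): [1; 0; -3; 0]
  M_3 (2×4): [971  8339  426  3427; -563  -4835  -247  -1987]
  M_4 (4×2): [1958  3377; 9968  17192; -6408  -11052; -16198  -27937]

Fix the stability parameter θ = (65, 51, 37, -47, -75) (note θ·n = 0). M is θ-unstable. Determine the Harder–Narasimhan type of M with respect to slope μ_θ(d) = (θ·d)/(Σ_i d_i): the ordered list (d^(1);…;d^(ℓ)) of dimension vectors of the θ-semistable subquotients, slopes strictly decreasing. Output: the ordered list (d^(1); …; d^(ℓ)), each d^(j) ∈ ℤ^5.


Barcode: M ≅ I[1,1]^2, I[1,4], I[3,3]^2, I[3,5], I[5,5]^3. HN layers by μ_θ (5 steps, strictly decreasing):
  μ^(1)=65; μ^(2)=37; μ^(3)=53/2; μ^(4)=-85/3; μ^(5)=-75

((2, 0, 0, 0, 0); (0, 0, 2, 0, 0); (1, 1, 1, 1, 0); (0, 0, 1, 1, 1); (0, 0, 0, 0, 3))


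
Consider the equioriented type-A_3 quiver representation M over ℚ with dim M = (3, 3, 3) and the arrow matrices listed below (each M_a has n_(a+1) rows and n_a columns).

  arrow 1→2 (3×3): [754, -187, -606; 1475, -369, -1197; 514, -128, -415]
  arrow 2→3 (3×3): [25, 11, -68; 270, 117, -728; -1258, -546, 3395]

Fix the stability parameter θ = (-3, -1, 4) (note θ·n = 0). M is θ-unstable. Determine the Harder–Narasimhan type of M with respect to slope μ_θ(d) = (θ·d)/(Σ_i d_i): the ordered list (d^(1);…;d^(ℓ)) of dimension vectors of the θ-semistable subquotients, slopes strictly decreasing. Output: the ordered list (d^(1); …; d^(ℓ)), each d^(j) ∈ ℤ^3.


Barcode: M ≅ I[1,3]^3. HN layers by μ_θ (3 steps, strictly decreasing):
  μ^(1)=4; μ^(2)=-1; μ^(3)=-3

((0, 0, 3); (0, 3, 0); (3, 0, 0))
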